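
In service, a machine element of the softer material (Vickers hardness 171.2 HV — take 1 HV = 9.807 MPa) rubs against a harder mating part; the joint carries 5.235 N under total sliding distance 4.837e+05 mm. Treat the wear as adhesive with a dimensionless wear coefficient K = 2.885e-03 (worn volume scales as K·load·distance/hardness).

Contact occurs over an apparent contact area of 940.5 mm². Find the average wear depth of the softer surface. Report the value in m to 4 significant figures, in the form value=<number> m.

value=4.626e-06 m

All working math carries full precision. Intermediate values are printed rounded, and a single final rounding, at four significant figures.
Convert: Distance covered L = 4.837e+05 mm = 483.7 m.
Convert: Hardness H = 171.2 HV × 9.807 MPa/HV = 1679 MPa = 1.679e+09 Pa.
Convert: Contact area A = 940.5 mm² = 9.405e-04 m².
In SI base units: W = 5.235 N, H = 1.679e+09 Pa, K = 2.885e-03.
Archard volume V = K·W·L/H = 2.885e-03 · 5.235 · 483.7 / 1.679e+09 = 4.351e-09 m³.
Depth h = V/A = 4.351e-09 / 9.405e-04 = 4.626e-06 m.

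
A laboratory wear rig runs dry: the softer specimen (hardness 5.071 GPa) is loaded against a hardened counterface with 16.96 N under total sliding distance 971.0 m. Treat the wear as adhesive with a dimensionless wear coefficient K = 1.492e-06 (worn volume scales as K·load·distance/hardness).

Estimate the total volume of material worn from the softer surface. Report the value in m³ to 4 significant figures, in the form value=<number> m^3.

value=4.845e-12 m^3

Shown intermediates are rounded. All working math keeps full float precision — rounded once at the end to four significant digits.
Convert: Hardness H = 5.071 GPa = 5.071e+09 Pa.
Working in SI base units: W = 16.96 N, H = 5.071e+09 Pa, K = 1.492e-06.
Archard relation: V = K·W·L/H = 1.492e-06 · 16.96 · 971.0 / 5.071e+09 = 4.845e-12 m³.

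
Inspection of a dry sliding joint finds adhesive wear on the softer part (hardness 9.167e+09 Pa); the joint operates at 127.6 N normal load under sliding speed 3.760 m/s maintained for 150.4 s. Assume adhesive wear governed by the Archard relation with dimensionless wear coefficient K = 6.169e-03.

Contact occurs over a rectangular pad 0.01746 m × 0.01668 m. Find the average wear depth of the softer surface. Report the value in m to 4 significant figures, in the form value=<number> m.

The intermediates are shown rounded. Every step holds full precision, and one last rounding to four significant figures.
Convert: Sliding distance L = v·t = 3.760 m/s × 150.4 s = 565.5 m.
Convert: Contact area A = 0.01746 m × 0.01668 m = 2.912e-04 m².
In SI base units: W = 127.6 N, H = 9.167e+09 Pa, K = 6.169e-03.
Worn volume V = K·W·L/H = 6.169e-03 · 127.6 · 565.5 / 9.167e+09 = 4.856e-08 m³.
Average depth h = V/A = 4.856e-08 / 2.912e-04 = 1.667e-04 m.

value=1.667e-04 m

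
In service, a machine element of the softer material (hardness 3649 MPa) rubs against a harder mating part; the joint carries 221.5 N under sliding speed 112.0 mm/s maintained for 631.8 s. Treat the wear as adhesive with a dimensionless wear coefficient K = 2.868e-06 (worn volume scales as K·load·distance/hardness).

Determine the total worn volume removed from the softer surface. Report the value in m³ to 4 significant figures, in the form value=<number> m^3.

value=1.232e-11 m^3

The algebra runs at full precision; intermediate values are displayed rounded — one last rounding, at four significant digits.
Convert: Sliding speed v = 112.0 mm/s = 0.1120 m/s. Distance covered L = v·t = 0.1120 m/s × 631.8 s = 70.76 m.
Convert: Hardness H = 3649 MPa = 3.649e+09 Pa.
Expressed in SI base units: W = 221.5 N, H = 3.649e+09 Pa, K = 2.868e-06.
By Archard's law, V = K·W·L/H = 2.868e-06 · 221.5 · 70.76 / 3.649e+09 = 1.232e-11 m³.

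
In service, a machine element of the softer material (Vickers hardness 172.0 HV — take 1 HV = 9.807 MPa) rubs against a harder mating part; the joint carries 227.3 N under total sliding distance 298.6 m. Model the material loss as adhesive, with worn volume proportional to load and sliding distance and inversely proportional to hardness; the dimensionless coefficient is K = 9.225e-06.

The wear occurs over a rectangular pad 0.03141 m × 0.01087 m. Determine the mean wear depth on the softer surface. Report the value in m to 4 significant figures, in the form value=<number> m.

value=1.087e-06 m

Intermediates are printed rounded. Each operation keeps exact precision; one final rounding to four significant figures.
Convert: Hardness H = 172.0 HV × 9.807 MPa/HV = 1687 MPa = 1.687e+09 Pa.
Convert: Contact area A = 0.03141 m × 0.01087 m = 3.414e-04 m².
Collected in SI base units: W = 227.3 N, H = 1.687e+09 Pa, K = 9.225e-06.
Archard volume V = K·W·L/H = 9.225e-06 · 227.3 · 298.6 / 1.687e+09 = 3.712e-10 m³.
Wear depth h = V/A = 3.712e-10 / 3.414e-04 = 1.087e-06 m.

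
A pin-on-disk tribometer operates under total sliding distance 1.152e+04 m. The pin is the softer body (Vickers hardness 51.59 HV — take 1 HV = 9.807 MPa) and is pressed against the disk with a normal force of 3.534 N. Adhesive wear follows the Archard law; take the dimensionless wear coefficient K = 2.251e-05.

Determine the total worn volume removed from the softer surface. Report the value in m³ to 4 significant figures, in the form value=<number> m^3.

value=1.811e-09 m^3

Intermediates are printed rounded; each operation runs at full float precision, and rounded just once, at four significant figures.
Convert: Hardness H = 51.59 HV × 9.807 MPa/HV = 505.9 MPa = 5.059e+08 Pa.
Collected in SI base units: W = 3.534 N, H = 5.059e+08 Pa, K = 2.251e-05.
The Archard volume V = K·W·L/H = 2.251e-05 · 3.534 · 1.152e+04 / 5.059e+08 = 1.811e-09 m³.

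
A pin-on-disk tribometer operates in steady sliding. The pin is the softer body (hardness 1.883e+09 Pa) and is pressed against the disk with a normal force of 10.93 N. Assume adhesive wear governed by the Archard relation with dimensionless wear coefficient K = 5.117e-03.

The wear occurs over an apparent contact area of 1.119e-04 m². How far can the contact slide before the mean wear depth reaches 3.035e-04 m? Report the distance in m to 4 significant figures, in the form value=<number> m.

The computation runs at full precision — intermediate values appear rounded; one last rounding: 4 significant digits.
SI base units throughout: W = 10.93 N, H = 1.883e+09 Pa, K = 5.117e-03.
Wearable volume V_lim = h_lim·A = 3.035e-04 · 1.119e-04 = 3.396e-08 m³.
Inverting, life L = V_lim·H/(K·W) = 3.396e-08 · 1.883e+09 / (5.117e-03 · 10.93) = 1143 m.

value=1143 m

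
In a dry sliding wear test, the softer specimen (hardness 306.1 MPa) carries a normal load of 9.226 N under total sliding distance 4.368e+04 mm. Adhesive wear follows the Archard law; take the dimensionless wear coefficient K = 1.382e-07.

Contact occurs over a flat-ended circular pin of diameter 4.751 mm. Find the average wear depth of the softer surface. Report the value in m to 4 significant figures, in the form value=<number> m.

value=1.026e-08 m

Intermediate values are displayed rounded, and each operation maintains full precision. Rounded just once, at 4 significant figures.
Convert: Path length L = 4.368e+04 mm = 43.68 m.
Convert: Hardness H = 306.1 MPa = 3.061e+08 Pa.
Convert: Pin diameter d = 4.751 mm = 0.004751 m. Contact area A = π·d²/4 = π·(0.004751 m)²/4 = 1.773e-05 m².
As SI base values: W = 9.226 N, H = 3.061e+08 Pa, K = 1.382e-07.
The Archard volume V = K·W·L/H = 1.382e-07 · 9.226 · 43.68 / 3.061e+08 = 1.819e-13 m³.
Mean depth h = V/A = 1.819e-13 / 1.773e-05 = 1.026e-08 m.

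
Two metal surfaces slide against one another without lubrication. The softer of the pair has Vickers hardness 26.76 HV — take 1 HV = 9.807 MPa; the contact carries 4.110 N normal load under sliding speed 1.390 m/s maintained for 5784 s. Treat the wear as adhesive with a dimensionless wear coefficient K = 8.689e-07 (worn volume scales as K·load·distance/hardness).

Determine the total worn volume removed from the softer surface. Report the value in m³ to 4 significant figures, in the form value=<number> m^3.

Each operation maintains full float precision — intermediates are displayed rounded. Rounded just once: 4 significant figures.
Convert: Distance covered L = v·t = 1.390 m/s × 5784 s = 8040 m.
Convert: Hardness H = 26.76 HV × 9.807 MPa/HV = 262.4 MPa = 2.624e+08 Pa.
Restated in SI base units: W = 4.110 N, H = 2.624e+08 Pa, K = 8.689e-07.
The Archard volume V = K·W·L/H = 8.689e-07 · 4.110 · 8040 / 2.624e+08 = 1.094e-10 m³.

value=1.094e-10 m^3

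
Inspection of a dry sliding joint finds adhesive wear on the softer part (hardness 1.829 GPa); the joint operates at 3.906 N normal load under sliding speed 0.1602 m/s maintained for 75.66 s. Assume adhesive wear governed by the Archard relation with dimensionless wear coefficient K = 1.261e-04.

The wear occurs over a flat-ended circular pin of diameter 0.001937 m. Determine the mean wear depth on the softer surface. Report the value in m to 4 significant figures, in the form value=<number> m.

Intermediate values are printed rounded — all working math holds full precision. Rounded just once to 4 significant digits.
Convert: Sliding distance L = v·t = 0.1602 m/s × 75.66 s = 12.12 m.
Convert: Hardness H = 1.829 GPa = 1.829e+09 Pa.
Convert: Contact area A = π·d²/4 = π·(0.001937 m)²/4 = 2.947e-06 m².
As SI base values: W = 3.906 N, H = 1.829e+09 Pa, K = 1.261e-04.
By Archard's law, V = K·W·L/H = 1.261e-04 · 3.906 · 12.12 / 1.829e+09 = 3.264e-12 m³.
Depth h = V/A = 3.264e-12 / 2.947e-06 = 1.108e-06 m.

value=1.108e-06 m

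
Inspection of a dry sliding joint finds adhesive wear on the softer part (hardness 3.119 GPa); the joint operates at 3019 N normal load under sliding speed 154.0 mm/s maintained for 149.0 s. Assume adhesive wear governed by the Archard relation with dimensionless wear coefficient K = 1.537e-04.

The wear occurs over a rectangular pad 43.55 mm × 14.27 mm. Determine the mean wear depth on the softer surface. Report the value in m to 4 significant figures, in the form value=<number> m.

value=5.493e-06 m

The computation runs at full precision — intermediate values are shown rounded — one last rounding, at 4 significant figures.
Convert: Sliding speed v = 154.0 mm/s = 0.1540 m/s. Distance L = v·t = 0.1540 m/s × 149.0 s = 22.95 m.
Convert: Hardness H = 3.119 GPa = 3.119e+09 Pa.
Convert: Pad sides 43.55 mm × 14.27 mm = 0.04355 m × 0.01427 m. Contact area A = 0.04355 m × 0.01427 m = 6.215e-04 m².
Working in SI base units: W = 3019 N, H = 3.119e+09 Pa, K = 1.537e-04.
Archard volume V = K·W·L/H = 1.537e-04 · 3019 · 22.95 / 3.119e+09 = 3.414e-09 m³.
Depth h = V/A = 3.414e-09 / 6.215e-04 = 5.493e-06 m.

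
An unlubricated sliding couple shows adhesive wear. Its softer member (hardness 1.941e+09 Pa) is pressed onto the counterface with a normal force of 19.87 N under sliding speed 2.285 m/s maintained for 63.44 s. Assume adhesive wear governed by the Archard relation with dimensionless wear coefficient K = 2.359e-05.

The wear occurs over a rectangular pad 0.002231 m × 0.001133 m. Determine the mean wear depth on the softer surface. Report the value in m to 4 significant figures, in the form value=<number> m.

Every step maintains exact precision; intermediates are shown rounded — rounded just once to four significant figures.
Convert: Distance covered L = v·t = 2.285 m/s × 63.44 s = 145.0 m.
Convert: Contact area A = 0.002231 m × 0.001133 m = 2.528e-06 m².
Collected in SI base units: W = 19.87 N, H = 1.941e+09 Pa, K = 2.359e-05.
Archard volume V = K·W·L/H = 2.359e-05 · 19.87 · 145.0 / 1.941e+09 = 3.501e-11 m³.
Wear depth h = V/A = 3.501e-11 / 2.528e-06 = 1.385e-05 m.

value=1.385e-05 m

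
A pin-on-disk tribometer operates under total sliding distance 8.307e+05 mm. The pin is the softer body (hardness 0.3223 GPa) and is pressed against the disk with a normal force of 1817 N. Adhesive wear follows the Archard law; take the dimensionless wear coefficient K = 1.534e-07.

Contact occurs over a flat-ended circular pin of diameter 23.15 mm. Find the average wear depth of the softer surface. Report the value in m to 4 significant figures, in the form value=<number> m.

Quoted intermediates are rounded — the algebra keeps exact precision — one final rounding to four significant figures.
Convert: Path length L = 8.307e+05 mm = 830.7 m.
Convert: Hardness H = 0.3223 GPa = 3.223e+08 Pa.
Convert: Pin diameter d = 23.15 mm = 0.02315 m. Contact area A = π·d²/4 = π·(0.02315 m)²/4 = 4.209e-04 m².
In SI base units: W = 1817 N, H = 3.223e+08 Pa, K = 1.534e-07.
Archard volume V = K·W·L/H = 1.534e-07 · 1817 · 830.7 / 3.223e+08 = 7.184e-10 m³.
Wear depth h = V/A = 7.184e-10 / 4.209e-04 = 1.707e-06 m.

value=1.707e-06 m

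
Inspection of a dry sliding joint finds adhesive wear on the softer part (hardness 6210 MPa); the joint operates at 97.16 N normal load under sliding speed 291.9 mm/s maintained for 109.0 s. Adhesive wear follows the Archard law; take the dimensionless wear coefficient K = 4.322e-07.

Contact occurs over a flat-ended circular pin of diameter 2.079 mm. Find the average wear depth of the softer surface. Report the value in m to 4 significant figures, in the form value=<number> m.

value=6.338e-08 m

The computation carries full precision — displayed values are rounded. Rounded just once, at 4 significant digits.
Convert: Sliding speed v = 291.9 mm/s = 0.2919 m/s. Distance covered L = v·t = 0.2919 m/s × 109.0 s = 31.82 m.
Convert: Hardness H = 6210 MPa = 6.210e+09 Pa.
Convert: Pin diameter d = 2.079 mm = 0.002079 m. Contact area A = π·d²/4 = π·(0.002079 m)²/4 = 3.395e-06 m².
As SI base values: W = 97.16 N, H = 6.210e+09 Pa, K = 4.322e-07.
By Archard's law, V = K·W·L/H = 4.322e-07 · 97.16 · 31.82 / 6.210e+09 = 2.151e-13 m³.
Mean depth h = V/A = 2.151e-13 / 3.395e-06 = 6.338e-08 m.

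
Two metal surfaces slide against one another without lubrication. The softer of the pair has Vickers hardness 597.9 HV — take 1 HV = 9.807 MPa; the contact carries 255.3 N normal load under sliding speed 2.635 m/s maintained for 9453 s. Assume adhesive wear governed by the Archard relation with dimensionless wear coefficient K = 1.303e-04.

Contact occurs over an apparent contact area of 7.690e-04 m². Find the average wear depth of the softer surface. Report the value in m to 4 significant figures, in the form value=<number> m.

value=1.838e-04 m

All arithmetic keeps full float precision — intermediate values appear rounded — one final rounding, at four significant digits.
Distance L = v·t = 2.635 m/s × 9453 s = 2.491e+04 m.
Hardness H = 597.9 HV × 9.807 MPa/HV = 5864 MPa = 5.864e+09 Pa.
SI base units throughout: W = 255.3 N, H = 5.864e+09 Pa, K = 1.303e-04.
Archard volume V = K·W·L/H = 1.303e-04 · 255.3 · 2.491e+04 / 5.864e+09 = 1.413e-07 m³.
Depth of wear h = V/A = 1.413e-07 / 7.690e-04 = 1.838e-04 m.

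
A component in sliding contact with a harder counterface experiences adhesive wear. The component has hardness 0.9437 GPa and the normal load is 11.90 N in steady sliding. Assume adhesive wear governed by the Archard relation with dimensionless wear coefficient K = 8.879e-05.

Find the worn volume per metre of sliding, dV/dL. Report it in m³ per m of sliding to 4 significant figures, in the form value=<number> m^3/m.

value=1.120e-12 m^3/m

Intermediate values are displayed rounded, and the computation maintains full precision, and rounded once at the end: 4 significant figures.
Hardness H = 0.9437 GPa = 9.437e+08 Pa.
SI base units throughout: W = 11.90 N, H = 9.437e+08 Pa, K = 8.879e-05.
Sliding wear rate dV/dL = K·W/H, so: 8.879e-05 · 11.90 / 9.437e+08 = 1.120e-12 m³/m.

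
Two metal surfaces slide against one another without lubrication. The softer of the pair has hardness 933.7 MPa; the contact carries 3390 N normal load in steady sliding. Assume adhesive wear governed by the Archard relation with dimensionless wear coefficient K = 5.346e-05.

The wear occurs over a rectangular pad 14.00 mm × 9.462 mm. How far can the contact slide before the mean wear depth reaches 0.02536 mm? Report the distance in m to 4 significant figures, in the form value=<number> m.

All arithmetic runs at exact precision — intermediates are printed rounded — rounded once at the end: four significant digits.
Convert: Hardness H = 933.7 MPa = 9.337e+08 Pa.
Convert: Pad sides 14.00 mm × 9.462 mm = 0.01400 m × 0.009462 m. Contact area A = 0.01400 m × 0.009462 m = 1.325e-04 m².
Convert: Depth limit h_lim = 0.02536 mm = 2.536e-05 m.
Expressed in SI base units: W = 3390 N, H = 9.337e+08 Pa, K = 5.346e-05.
Volume at the limit: V_lim = h_lim·A = 2.536e-05 · 1.325e-04 = 3.359e-09 m³.
Thus life L = V_lim·H/(K·W) = 3.359e-09 · 9.337e+08 / (5.346e-05 · 3390) = 17.31 m.

value=17.31 m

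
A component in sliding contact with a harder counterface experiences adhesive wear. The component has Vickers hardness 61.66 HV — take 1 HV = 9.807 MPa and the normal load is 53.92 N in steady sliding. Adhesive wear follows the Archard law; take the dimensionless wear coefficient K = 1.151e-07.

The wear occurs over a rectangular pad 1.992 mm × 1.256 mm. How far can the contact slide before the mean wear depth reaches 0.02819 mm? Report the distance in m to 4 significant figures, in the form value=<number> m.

The computation runs at exact precision; intermediates appear rounded; one final rounding: four significant digits.
Convert: Hardness H = 61.66 HV × 9.807 MPa/HV = 604.7 MPa = 6.047e+08 Pa.
Convert: Pad sides 1.992 mm × 1.256 mm = 0.001992 m × 0.001256 m. Contact area A = 0.001992 m × 0.001256 m = 2.502e-06 m².
Convert: Depth limit h_lim = 0.02819 mm = 2.819e-05 m.
Expressed in SI base units: W = 53.92 N, H = 6.047e+08 Pa, K = 1.151e-07.
Volume at the limit: V_lim = h_lim·A = 2.819e-05 · 2.502e-06 = 7.053e-11 m³.
So the life L = V_lim·H/(K·W) = 7.053e-11 · 6.047e+08 / (1.151e-07 · 53.92) = 6872 m.

value=6872 m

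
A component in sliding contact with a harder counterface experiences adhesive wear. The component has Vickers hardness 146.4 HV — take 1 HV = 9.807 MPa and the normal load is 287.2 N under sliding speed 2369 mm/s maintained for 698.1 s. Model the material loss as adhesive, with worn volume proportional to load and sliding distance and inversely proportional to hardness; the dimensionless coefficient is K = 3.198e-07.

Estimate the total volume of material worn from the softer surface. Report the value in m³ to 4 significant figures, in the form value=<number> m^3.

Shown intermediates are rounded; every step maintains full float precision; rounded just once: 4 significant figures.
Convert: Sliding speed v = 2369 mm/s = 2.369 m/s. The distance L = v·t = 2.369 m/s × 698.1 s = 1654 m.
Convert: Hardness H = 146.4 HV × 9.807 MPa/HV = 1436 MPa = 1.436e+09 Pa.
In SI base units: W = 287.2 N, H = 1.436e+09 Pa, K = 3.198e-07.
The Archard volume V = K·W·L/H = 3.198e-07 · 287.2 · 1654 / 1.436e+09 = 1.058e-10 m³.

value=1.058e-10 m^3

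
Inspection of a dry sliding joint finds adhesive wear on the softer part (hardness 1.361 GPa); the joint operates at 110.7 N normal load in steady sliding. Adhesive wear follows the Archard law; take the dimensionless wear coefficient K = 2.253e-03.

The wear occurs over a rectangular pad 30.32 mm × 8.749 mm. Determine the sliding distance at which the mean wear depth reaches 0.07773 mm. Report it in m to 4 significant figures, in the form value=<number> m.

All arithmetic runs at full float precision; the intermediates are printed rounded. Rounded once at the end to 4 significant digits.
Hardness H = 1.361 GPa = 1.361e+09 Pa.
Pad sides 30.32 mm × 8.749 mm = 0.03032 m × 0.008749 m. Contact area A = 0.03032 m × 0.008749 m = 2.653e-04 m².
Depth limit h_lim = 0.07773 mm = 7.773e-05 m.
In SI base units: W = 110.7 N, H = 1.361e+09 Pa, K = 2.253e-03.
Permissible volume V_lim = h_lim·A = 7.773e-05 · 2.653e-04 = 2.062e-08 m³.
Sliding life L = V_lim·H/(K·W) = 2.062e-08 · 1.361e+09 / (2.253e-03 · 110.7) = 112.5 m.

value=112.5 m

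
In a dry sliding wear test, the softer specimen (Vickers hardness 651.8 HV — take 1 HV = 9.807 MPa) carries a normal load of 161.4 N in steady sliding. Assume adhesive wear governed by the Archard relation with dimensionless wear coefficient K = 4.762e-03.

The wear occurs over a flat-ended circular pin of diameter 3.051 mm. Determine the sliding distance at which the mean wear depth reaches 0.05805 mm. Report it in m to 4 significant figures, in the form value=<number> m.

The computation runs at full precision — the intermediates are shown rounded. Rounded just once to 4 significant figures.
Hardness H = 651.8 HV × 9.807 MPa/HV = 6392 MPa = 6.392e+09 Pa.
Pin diameter d = 3.051 mm = 0.003051 m. Contact area A = π·d²/4 = π·(0.003051 m)²/4 = 7.311e-06 m².
Depth limit h_lim = 0.05805 mm = 5.805e-05 m.
In SI base units, W = 161.4 N, H = 6.392e+09 Pa, K = 4.762e-03.
Limit volume V_lim = h_lim·A = 5.805e-05 · 7.311e-06 = 4.244e-10 m³.
Inverting, life L = V_lim·H/(K·W) = 4.244e-10 · 6.392e+09 / (4.762e-03 · 161.4) = 3.530 m.

value=3.530 m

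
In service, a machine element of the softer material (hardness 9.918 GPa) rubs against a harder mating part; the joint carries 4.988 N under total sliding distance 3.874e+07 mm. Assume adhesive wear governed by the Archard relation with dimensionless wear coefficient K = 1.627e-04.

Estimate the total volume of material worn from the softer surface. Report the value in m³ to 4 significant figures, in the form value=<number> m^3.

Intermediate values are printed rounded. The algebra carries full float precision — one final rounding: 4 significant figures.
Convert: Path length L = 3.874e+07 mm = 3.874e+04 m.
Convert: Hardness H = 9.918 GPa = 9.918e+09 Pa.
Working in SI base units: W = 4.988 N, H = 9.918e+09 Pa, K = 1.627e-04.
Archard relation: V = K·W·L/H = 1.627e-04 · 4.988 · 3.874e+04 / 9.918e+09 = 3.170e-09 m³.

value=3.170e-09 m^3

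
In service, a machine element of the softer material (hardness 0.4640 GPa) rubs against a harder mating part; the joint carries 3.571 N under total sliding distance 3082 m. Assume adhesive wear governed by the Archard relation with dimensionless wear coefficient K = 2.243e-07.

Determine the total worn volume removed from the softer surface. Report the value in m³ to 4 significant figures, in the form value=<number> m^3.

Intermediates are printed rounded — each operation keeps exact precision. Rounded just once: four significant figures.
Hardness H = 0.4640 GPa = 4.640e+08 Pa.
Collected in SI base units: W = 3.571 N, H = 4.640e+08 Pa, K = 2.243e-07.
The Archard volume V = K·W·L/H = 2.243e-07 · 3.571 · 3082 / 4.640e+08 = 5.320e-12 m³.

value=5.320e-12 m^3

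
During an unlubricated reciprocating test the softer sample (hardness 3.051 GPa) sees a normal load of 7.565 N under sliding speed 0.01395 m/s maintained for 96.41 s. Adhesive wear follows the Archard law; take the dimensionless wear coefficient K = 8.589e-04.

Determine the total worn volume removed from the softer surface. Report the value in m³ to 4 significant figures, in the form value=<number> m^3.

value=2.864e-12 m^3

All arithmetic holds full float precision — the intermediates appear rounded — rounded just once, at four significant digits.
Convert: Path length L = v·t = 0.01395 m/s × 96.41 s = 1.345 m.
Convert: Hardness H = 3.051 GPa = 3.051e+09 Pa.
Working in SI base units: W = 7.565 N, H = 3.051e+09 Pa, K = 8.589e-04.
Wear volume V = K·W·L/H = 8.589e-04 · 7.565 · 1.345 / 3.051e+09 = 2.864e-12 m³.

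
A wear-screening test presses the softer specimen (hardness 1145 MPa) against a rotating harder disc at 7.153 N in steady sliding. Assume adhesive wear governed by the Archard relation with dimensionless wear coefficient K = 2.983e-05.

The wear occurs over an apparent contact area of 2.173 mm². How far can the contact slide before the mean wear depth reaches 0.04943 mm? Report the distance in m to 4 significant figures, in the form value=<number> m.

Displayed values are rounded — all arithmetic runs at full precision. Rounded just once: four significant figures.
Convert: Hardness H = 1145 MPa = 1.145e+09 Pa.
Convert: Contact area A = 2.173 mm² = 2.173e-06 m².
Convert: Depth limit h_lim = 0.04943 mm = 4.943e-05 m.
Expressed in SI base units: W = 7.153 N, H = 1.145e+09 Pa, K = 2.983e-05.
Volume at the limit: V_lim = h_lim·A = 4.943e-05 · 2.173e-06 = 1.074e-10 m³.
So the life L = V_lim·H/(K·W) = 1.074e-10 · 1.145e+09 / (2.983e-05 · 7.153) = 576.4 m.

value=576.4 m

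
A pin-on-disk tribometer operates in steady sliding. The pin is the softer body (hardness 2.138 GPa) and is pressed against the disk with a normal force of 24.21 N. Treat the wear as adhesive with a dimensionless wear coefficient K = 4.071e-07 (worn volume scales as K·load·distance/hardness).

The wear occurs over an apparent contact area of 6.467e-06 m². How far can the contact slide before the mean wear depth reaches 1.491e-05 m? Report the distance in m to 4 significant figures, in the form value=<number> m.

Quoted intermediates are rounded. The computation keeps exact precision, and one last rounding, at 4 significant digits.
Hardness H = 2.138 GPa = 2.138e+09 Pa.
As SI base values: W = 24.21 N, H = 2.138e+09 Pa, K = 4.071e-07.
Allowed volume V_lim = h_lim·A = 1.491e-05 · 6.467e-06 = 9.642e-11 m³.
Inverting, life L = V_lim·H/(K·W) = 9.642e-11 · 2.138e+09 / (4.071e-07 · 24.21) = 2.092e+04 m.

value=2.092e+04 m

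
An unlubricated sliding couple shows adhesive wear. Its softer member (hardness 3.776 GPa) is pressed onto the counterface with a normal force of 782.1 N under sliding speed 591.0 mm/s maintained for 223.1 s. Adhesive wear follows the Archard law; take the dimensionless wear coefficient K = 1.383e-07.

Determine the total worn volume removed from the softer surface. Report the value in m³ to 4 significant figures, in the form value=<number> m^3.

The intermediates are shown rounded. Each operation holds full precision. Rounded just once: 4 significant figures.
Convert: Sliding speed v = 591.0 mm/s = 0.5910 m/s. Distance L = v·t = 0.5910 m/s × 223.1 s = 131.9 m.
Convert: Hardness H = 3.776 GPa = 3.776e+09 Pa.
Restated in SI base units: W = 782.1 N, H = 3.776e+09 Pa, K = 1.383e-07.
The Archard volume V = K·W·L/H = 1.383e-07 · 782.1 · 131.9 / 3.776e+09 = 3.777e-12 m³.

value=3.777e-12 m^3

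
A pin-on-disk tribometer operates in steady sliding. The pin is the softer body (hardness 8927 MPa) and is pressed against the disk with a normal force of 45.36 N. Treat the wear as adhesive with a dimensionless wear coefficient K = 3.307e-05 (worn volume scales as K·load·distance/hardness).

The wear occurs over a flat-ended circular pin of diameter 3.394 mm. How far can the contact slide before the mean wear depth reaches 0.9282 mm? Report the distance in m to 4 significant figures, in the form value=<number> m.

value=4.998e+04 m

The algebra runs at full precision — quoted intermediates are rounded — rounded once at the end, at four significant figures.
Convert: Hardness H = 8927 MPa = 8.927e+09 Pa.
Convert: Pin diameter d = 3.394 mm = 0.003394 m. Contact area A = π·d²/4 = π·(0.003394 m)²/4 = 9.047e-06 m².
Convert: Depth limit h_lim = 0.9282 mm = 9.282e-04 m.
Working in SI base units: W = 45.36 N, H = 8.927e+09 Pa, K = 3.307e-05.
At the depth limit, V_lim = h_lim·A = 9.282e-04 · 9.047e-06 = 8.398e-09 m³.
Thus life L = V_lim·H/(K·W) = 8.398e-09 · 8.927e+09 / (3.307e-05 · 45.36) = 4.998e+04 m.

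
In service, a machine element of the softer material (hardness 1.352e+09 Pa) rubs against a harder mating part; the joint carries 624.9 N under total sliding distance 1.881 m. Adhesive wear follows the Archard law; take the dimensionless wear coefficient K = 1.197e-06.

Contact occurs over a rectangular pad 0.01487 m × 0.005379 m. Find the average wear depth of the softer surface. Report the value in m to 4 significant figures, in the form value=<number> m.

value=1.301e-08 m

The computation carries exact precision. Intermediate values are shown rounded. Rounded once at the end to four significant figures.
Contact area A = 0.01487 m × 0.005379 m = 7.999e-05 m².
SI base units throughout: W = 624.9 N, H = 1.352e+09 Pa, K = 1.197e-06.
Worn volume V = K·W·L/H = 1.197e-06 · 624.9 · 1.881 / 1.352e+09 = 1.041e-12 m³.
Average depth h = V/A = 1.041e-12 / 7.999e-05 = 1.301e-08 m.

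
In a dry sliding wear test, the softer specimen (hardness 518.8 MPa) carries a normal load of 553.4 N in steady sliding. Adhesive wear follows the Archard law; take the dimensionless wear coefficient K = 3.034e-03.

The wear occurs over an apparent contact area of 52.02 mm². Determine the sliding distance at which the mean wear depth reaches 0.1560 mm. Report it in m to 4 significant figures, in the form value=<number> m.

value=2.507 m

Intermediates are shown rounded. The computation holds exact precision, and rounded just once to 4 significant figures.
Convert: Hardness H = 518.8 MPa = 5.188e+08 Pa.
Convert: Contact area A = 52.02 mm² = 5.202e-05 m².
Convert: Depth limit h_lim = 0.1560 mm = 1.560e-04 m.
Working in SI base units: W = 553.4 N, H = 5.188e+08 Pa, K = 3.034e-03.
Volume at the limit: V_lim = h_lim·A = 1.560e-04 · 5.202e-05 = 8.115e-09 m³.
Inverting, life L = V_lim·H/(K·W) = 8.115e-09 · 5.188e+08 / (3.034e-03 · 553.4) = 2.507 m.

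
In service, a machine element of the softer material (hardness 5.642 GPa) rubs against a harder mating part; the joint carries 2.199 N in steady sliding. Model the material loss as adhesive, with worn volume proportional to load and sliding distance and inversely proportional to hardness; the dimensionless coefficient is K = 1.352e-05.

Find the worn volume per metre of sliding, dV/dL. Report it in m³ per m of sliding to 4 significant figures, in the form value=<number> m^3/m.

The computation maintains full float precision; intermediates are printed rounded; rounded just once to four significant figures.
Hardness H = 5.642 GPa = 5.642e+09 Pa.
SI base units throughout: W = 2.199 N, H = 5.642e+09 Pa, K = 1.352e-05.
Wear rate dV/dL = K·W/H: 1.352e-05 · 2.199 / 5.642e+09 = 5.269e-15 m³/m.

value=5.269e-15 m^3/m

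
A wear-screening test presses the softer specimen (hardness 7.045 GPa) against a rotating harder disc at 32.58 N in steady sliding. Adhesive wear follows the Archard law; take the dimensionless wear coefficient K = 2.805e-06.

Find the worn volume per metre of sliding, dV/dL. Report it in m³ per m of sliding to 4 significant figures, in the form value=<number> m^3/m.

All working math maintains exact precision — shown intermediates are rounded, and one last rounding, at four significant figures.
Hardness H = 7.045 GPa = 7.045e+09 Pa.
As SI base values: W = 32.58 N, H = 7.045e+09 Pa, K = 2.805e-06.
The wear rate dV/dL = K·W/H (no L dependence): 2.805e-06 · 32.58 / 7.045e+09 = 1.297e-14 m³/m.

value=1.297e-14 m^3/m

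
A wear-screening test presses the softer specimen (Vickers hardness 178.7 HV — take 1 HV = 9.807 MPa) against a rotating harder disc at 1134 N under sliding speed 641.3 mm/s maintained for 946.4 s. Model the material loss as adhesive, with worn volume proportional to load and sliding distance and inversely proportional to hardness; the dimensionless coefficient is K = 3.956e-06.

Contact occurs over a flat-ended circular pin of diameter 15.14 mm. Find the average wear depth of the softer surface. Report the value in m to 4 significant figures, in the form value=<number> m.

Displayed values are rounded — all working math runs at full float precision; rounded just once: 4 significant figures.
Convert: Sliding speed v = 641.3 mm/s = 0.6413 m/s. Distance L = v·t = 0.6413 m/s × 946.4 s = 606.9 m.
Convert: Hardness H = 178.7 HV × 9.807 MPa/HV = 1753 MPa = 1.753e+09 Pa.
Convert: Pin diameter d = 15.14 mm = 0.01514 m. Contact area A = π·d²/4 = π·(0.01514 m)²/4 = 1.800e-04 m².
Expressed in SI base units: W = 1134 N, H = 1.753e+09 Pa, K = 3.956e-06.
Archard volume V = K·W·L/H = 3.956e-06 · 1134 · 606.9 / 1.753e+09 = 1.554e-09 m³.
Mean wear depth h = V/A = 1.554e-09 / 1.800e-04 = 8.630e-06 m.

value=8.630e-06 m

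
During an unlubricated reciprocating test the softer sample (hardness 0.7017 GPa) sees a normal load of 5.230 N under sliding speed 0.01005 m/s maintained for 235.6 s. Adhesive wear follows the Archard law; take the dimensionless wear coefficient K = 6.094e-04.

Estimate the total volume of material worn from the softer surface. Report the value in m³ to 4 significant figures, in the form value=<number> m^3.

value=1.075e-11 m^3

Every step holds exact precision; intermediate values are displayed rounded; rounded once at the end to 4 significant digits.
The distance L = v·t = 0.01005 m/s × 235.6 s = 2.368 m.
Hardness H = 0.7017 GPa = 7.017e+08 Pa.
Expressed in SI base units: W = 5.230 N, H = 7.017e+08 Pa, K = 6.094e-04.
The Archard volume V = K·W·L/H = 6.094e-04 · 5.230 · 2.368 / 7.017e+08 = 1.075e-11 m³.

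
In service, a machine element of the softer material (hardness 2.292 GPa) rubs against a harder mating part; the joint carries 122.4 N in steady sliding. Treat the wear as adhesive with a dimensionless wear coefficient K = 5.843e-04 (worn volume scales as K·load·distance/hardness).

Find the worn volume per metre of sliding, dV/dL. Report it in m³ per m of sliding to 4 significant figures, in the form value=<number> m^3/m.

The algebra maintains full precision. The intermediates appear rounded. Rounded just once to four significant figures.
Hardness H = 2.292 GPa = 2.292e+09 Pa.
As SI base values: W = 122.4 N, H = 2.292e+09 Pa, K = 5.843e-04.
Volumetric rate dV/dL = K·W/H, per unit distance: 5.843e-04 · 122.4 / 2.292e+09 = 3.120e-11 m³/m.

value=3.120e-11 m^3/m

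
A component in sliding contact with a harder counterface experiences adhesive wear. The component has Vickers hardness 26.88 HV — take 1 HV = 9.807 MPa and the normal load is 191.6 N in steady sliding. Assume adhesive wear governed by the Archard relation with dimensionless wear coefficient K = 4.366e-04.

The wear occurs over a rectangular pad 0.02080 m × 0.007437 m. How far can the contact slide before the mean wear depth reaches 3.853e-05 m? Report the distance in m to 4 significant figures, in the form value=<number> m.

All working math maintains full precision — intermediates are shown rounded; one last rounding, at four significant figures.
Hardness H = 26.88 HV × 9.807 MPa/HV = 263.6 MPa = 2.636e+08 Pa.
Contact area A = 0.02080 m × 0.007437 m = 1.547e-04 m².
As SI base values: W = 191.6 N, H = 2.636e+08 Pa, K = 4.366e-04.
Limit volume V_lim = h_lim·A = 3.853e-05 · 1.547e-04 = 5.960e-09 m³.
Inverting, life L = V_lim·H/(K·W) = 5.960e-09 · 2.636e+08 / (4.366e-04 · 191.6) = 18.78 m.

value=18.78 m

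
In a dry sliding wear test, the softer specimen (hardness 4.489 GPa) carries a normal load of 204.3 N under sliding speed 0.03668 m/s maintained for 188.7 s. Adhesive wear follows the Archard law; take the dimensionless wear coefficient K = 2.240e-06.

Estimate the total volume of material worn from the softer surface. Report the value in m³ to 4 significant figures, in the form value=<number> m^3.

value=7.056e-13 m^3

All arithmetic holds full float precision; displayed values are rounded, and a lone final rounding to 4 significant digits.
Total distance L = v·t = 0.03668 m/s × 188.7 s = 6.922 m.
Hardness H = 4.489 GPa = 4.489e+09 Pa.
In SI base units: W = 204.3 N, H = 4.489e+09 Pa, K = 2.240e-06.
Wear volume V = K·W·L/H = 2.240e-06 · 204.3 · 6.922 / 4.489e+09 = 7.056e-13 m³.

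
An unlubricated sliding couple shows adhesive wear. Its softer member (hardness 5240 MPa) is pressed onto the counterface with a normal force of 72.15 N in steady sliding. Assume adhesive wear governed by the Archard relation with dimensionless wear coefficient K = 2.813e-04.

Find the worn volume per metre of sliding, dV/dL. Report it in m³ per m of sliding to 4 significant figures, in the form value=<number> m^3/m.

The algebra keeps exact precision. Displayed values are rounded; a single final rounding to 4 significant figures.
Convert: Hardness H = 5240 MPa = 5.240e+09 Pa.
Expressed in SI base units: W = 72.15 N, H = 5.240e+09 Pa, K = 2.813e-04.
Volumetric rate dV/dL = K·W/H (independent of L): 2.813e-04 · 72.15 / 5.240e+09 = 3.873e-12 m³/m.

value=3.873e-12 m^3/m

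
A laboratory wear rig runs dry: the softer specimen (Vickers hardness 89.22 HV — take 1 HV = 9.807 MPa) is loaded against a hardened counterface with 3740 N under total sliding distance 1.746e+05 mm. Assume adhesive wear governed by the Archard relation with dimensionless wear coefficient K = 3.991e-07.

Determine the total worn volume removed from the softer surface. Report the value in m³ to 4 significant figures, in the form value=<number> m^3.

value=2.979e-10 m^3

Printed values are rounded — every step runs at exact precision, and one last rounding to 4 significant figures.
Convert: Total distance L = 1.746e+05 mm = 174.6 m.
Convert: Hardness H = 89.22 HV × 9.807 MPa/HV = 875.0 MPa = 8.750e+08 Pa.
Collected in SI base units: W = 3740 N, H = 8.750e+08 Pa, K = 3.991e-07.
Apply Archard: V = K·W·L/H = 3.991e-07 · 3740 · 174.6 / 8.750e+08 = 2.979e-10 m³.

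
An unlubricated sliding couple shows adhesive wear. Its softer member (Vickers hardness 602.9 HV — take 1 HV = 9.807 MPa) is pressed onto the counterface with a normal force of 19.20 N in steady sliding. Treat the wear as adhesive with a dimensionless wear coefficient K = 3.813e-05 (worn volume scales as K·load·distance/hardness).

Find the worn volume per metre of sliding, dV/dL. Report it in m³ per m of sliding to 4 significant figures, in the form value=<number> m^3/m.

Every step carries full float precision. Intermediates appear rounded. Rounded just once: 4 significant figures.
Hardness H = 602.9 HV × 9.807 MPa/HV = 5913 MPa = 5.913e+09 Pa.
Collected in SI base units: W = 19.20 N, H = 5.913e+09 Pa, K = 3.813e-05.
Rate of wear dV/dL = K·W/H (no L dependence): 3.813e-05 · 19.20 / 5.913e+09 = 1.238e-13 m³/m.

value=1.238e-13 m^3/m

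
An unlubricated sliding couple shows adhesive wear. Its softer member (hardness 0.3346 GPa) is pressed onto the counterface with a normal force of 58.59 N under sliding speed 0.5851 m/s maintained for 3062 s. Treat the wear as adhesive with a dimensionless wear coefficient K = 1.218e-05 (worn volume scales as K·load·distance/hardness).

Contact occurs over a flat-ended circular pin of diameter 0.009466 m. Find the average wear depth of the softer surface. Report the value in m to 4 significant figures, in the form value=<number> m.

Every step runs at full precision; the intermediates are printed rounded; rounded once at the end, at four significant digits.
The distance L = v·t = 0.5851 m/s × 3062 s = 1792 m.
Hardness H = 0.3346 GPa = 3.346e+08 Pa.
Contact area A = π·d²/4 = π·(0.009466 m)²/4 = 7.038e-05 m².
Collected in SI base units: W = 58.59 N, H = 3.346e+08 Pa, K = 1.218e-05.
Wear volume V = K·W·L/H = 1.218e-05 · 58.59 · 1792 / 3.346e+08 = 3.821e-09 m³.
Wear depth h = V/A = 3.821e-09 / 7.038e-05 = 5.429e-05 m.

value=5.429e-05 m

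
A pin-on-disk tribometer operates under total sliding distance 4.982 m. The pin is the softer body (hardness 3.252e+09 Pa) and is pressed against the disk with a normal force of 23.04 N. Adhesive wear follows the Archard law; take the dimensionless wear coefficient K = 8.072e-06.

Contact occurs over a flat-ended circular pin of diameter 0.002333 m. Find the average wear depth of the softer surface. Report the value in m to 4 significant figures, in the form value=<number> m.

value=6.665e-08 m

All working math maintains full precision — shown intermediates are rounded; a lone final rounding, at four significant digits.
Convert: Contact area A = π·d²/4 = π·(0.002333 m)²/4 = 4.275e-06 m².
As SI base values: W = 23.04 N, H = 3.252e+09 Pa, K = 8.072e-06.
Apply Archard: V = K·W·L/H = 8.072e-06 · 23.04 · 4.982 / 3.252e+09 = 2.849e-13 m³.
Mean depth h = V/A = 2.849e-13 / 4.275e-06 = 6.665e-08 m.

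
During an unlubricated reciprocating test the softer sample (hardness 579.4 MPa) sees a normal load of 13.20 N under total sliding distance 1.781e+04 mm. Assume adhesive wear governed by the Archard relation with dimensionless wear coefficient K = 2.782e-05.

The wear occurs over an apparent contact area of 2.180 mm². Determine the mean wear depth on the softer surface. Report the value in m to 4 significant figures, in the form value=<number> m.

The intermediates are printed rounded — all working math holds exact precision, and rounded just once to four significant digits.
Convert: The distance L = 1.781e+04 mm = 17.81 m.
Convert: Hardness H = 579.4 MPa = 5.794e+08 Pa.
Convert: Contact area A = 2.180 mm² = 2.180e-06 m².
Working in SI base units: W = 13.20 N, H = 5.794e+08 Pa, K = 2.782e-05.
Archard volume V = K·W·L/H = 2.782e-05 · 13.20 · 17.81 / 5.794e+08 = 1.129e-11 m³.
Average depth h = V/A = 1.129e-11 / 2.180e-06 = 5.178e-06 m.

value=5.178e-06 m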